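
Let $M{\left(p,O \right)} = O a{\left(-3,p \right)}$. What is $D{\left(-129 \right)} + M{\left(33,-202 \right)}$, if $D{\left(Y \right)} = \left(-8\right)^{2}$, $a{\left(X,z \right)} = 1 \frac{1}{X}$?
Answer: $\frac{394}{3} \approx 131.33$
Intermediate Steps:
$a{\left(X,z \right)} = \frac{1}{X}$
$D{\left(Y \right)} = 64$
$M{\left(p,O \right)} = - \frac{O}{3}$ ($M{\left(p,O \right)} = \frac{O}{-3} = O \left(- \frac{1}{3}\right) = - \frac{O}{3}$)
$D{\left(-129 \right)} + M{\left(33,-202 \right)} = 64 - - \frac{202}{3} = 64 + \frac{202}{3} = \frac{394}{3}$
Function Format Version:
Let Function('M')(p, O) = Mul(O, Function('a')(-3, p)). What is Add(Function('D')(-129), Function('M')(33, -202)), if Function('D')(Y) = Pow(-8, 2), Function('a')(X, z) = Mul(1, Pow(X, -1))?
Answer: Rational(394, 3) ≈ 131.33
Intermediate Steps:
Function('a')(X, z) = Pow(X, -1)
Function('D')(Y) = 64
Function('M')(p, O) = Mul(Rational(-1, 3), O) (Function('M')(p, O) = Mul(O, Pow(-3, -1)) = Mul(O, Rational(-1, 3)) = Mul(Rational(-1, 3), O))
Add(Function('D')(-129), Function('M')(33, -202)) = Add(64, Mul(Rational(-1, 3), -202)) = Add(64, Rational(202, 3)) = Rational(394, 3)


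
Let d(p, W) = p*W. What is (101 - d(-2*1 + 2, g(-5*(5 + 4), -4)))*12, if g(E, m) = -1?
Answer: 1212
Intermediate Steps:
d(p, W) = W*p
(101 - d(-2*1 + 2, g(-5*(5 + 4), -4)))*12 = (101 - (-1)*(-2*1 + 2))*12 = (101 - (-1)*(-2 + 2))*12 = (101 - (-1)*0)*12 = (101 - 1*0)*12 = (101 + 0)*12 = 101*12 = 1212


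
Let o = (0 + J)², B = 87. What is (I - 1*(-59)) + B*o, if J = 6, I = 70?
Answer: 3261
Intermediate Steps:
o = 36 (o = (0 + 6)² = 6² = 36)
(I - 1*(-59)) + B*o = (70 - 1*(-59)) + 87*36 = (70 + 59) + 3132 = 129 + 3132 = 3261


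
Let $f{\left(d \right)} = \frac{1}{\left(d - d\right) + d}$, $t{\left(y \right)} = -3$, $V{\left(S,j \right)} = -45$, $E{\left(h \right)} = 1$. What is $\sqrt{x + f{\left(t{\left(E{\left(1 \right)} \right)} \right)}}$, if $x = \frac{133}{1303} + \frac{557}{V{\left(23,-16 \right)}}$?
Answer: $\frac{i \sqrt{4816741465}}{19545} \approx 3.5509 i$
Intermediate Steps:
$x = - \frac{719786}{58635}$ ($x = \frac{133}{1303} + \frac{557}{-45} = 133 \cdot \frac{1}{1303} + 557 \left(- \frac{1}{45}\right) = \frac{133}{1303} - \frac{557}{45} = - \frac{719786}{58635} \approx -12.276$)
$f{\left(d \right)} = \frac{1}{d}$ ($f{\left(d \right)} = \frac{1}{0 + d} = \frac{1}{d}$)
$\sqrt{x + f{\left(t{\left(E{\left(1 \right)} \right)} \right)}} = \sqrt{- \frac{719786}{58635} + \frac{1}{-3}} = \sqrt{- \frac{719786}{58635} - \frac{1}{3}} = \sqrt{- \frac{739331}{58635}} = \frac{i \sqrt{4816741465}}{19545}$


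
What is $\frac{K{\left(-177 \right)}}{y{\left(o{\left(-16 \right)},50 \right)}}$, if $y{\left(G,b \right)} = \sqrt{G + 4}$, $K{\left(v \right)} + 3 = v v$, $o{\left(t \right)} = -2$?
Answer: $15663 \sqrt{2} \approx 22151.0$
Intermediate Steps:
$K{\left(v \right)} = -3 + v^{2}$ ($K{\left(v \right)} = -3 + v v = -3 + v^{2}$)
$y{\left(G,b \right)} = \sqrt{4 + G}$
$\frac{K{\left(-177 \right)}}{y{\left(o{\left(-16 \right)},50 \right)}} = \frac{-3 + \left(-177\right)^{2}}{\sqrt{4 - 2}} = \frac{-3 + 31329}{\sqrt{2}} = 31326 \frac{\sqrt{2}}{2} = 15663 \sqrt{2}$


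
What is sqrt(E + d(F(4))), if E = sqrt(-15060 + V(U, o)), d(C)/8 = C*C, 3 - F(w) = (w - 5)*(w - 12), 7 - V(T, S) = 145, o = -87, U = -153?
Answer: sqrt(200 + I*sqrt(15198)) ≈ 14.747 + 4.1799*I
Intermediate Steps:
V(T, S) = -138 (V(T, S) = 7 - 1*145 = 7 - 145 = -138)
F(w) = 3 - (-12 + w)*(-5 + w) (F(w) = 3 - (w - 5)*(w - 12) = 3 - (-5 + w)*(-12 + w) = 3 - (-12 + w)*(-5 + w))
d(C) = 8*C**2 (d(C) = 8*(C*C) = 8*C**2)
E = I*sqrt(15198) (E = sqrt(-15060 - 138) = sqrt(-15198) = I*sqrt(15198) ≈ 123.28*I)
sqrt(E + d(F(4))) = sqrt(I*sqrt(15198) + 8*(-57 - 1*4**2 + 17*4)**2) = sqrt(I*sqrt(15198) + 8*(-57 - 1*16 + 68)**2) = sqrt(I*sqrt(15198) + 8*(-57 - 16 + 68)**2) = sqrt(I*sqrt(15198) + 8*(-5)**2) = sqrt(I*sqrt(15198) + 8*25) = sqrt(I*sqrt(15198) + 200) = sqrt(200 + I*sqrt(15198))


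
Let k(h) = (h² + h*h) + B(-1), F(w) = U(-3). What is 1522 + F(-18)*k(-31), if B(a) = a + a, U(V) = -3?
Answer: -4238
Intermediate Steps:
B(a) = 2*a
F(w) = -3
k(h) = -2 + 2*h² (k(h) = (h² + h*h) + 2*(-1) = (h² + h²) - 2 = 2*h² - 2 = -2 + 2*h²)
1522 + F(-18)*k(-31) = 1522 - 3*(-2 + 2*(-31)²) = 1522 - 3*(-2 + 2*961) = 1522 - 3*(-2 + 1922) = 1522 - 3*1920 = 1522 - 5760 = -4238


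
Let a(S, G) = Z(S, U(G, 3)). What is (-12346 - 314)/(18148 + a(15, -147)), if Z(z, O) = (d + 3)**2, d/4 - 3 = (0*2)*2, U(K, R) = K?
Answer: -12660/18373 ≈ -0.68905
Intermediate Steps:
d = 12 (d = 12 + 4*((0*2)*2) = 12 + 4*(0*2) = 12 + 4*0 = 12 + 0 = 12)
Z(z, O) = 225 (Z(z, O) = (12 + 3)**2 = 15**2 = 225)
a(S, G) = 225
(-12346 - 314)/(18148 + a(15, -147)) = (-12346 - 314)/(18148 + 225) = -12660/18373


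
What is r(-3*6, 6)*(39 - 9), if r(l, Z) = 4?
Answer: 120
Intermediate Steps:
r(-3*6, 6)*(39 - 9) = 4*(39 - 9) = 4*30 = 120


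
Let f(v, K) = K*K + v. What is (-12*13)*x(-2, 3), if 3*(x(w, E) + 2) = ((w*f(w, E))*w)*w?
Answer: 3224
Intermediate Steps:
f(v, K) = v + K² (f(v, K) = K² + v = v + K²)
x(w, E) = -2 + w³*(w + E²)/3 (x(w, E) = -2 + (((w*(w + E²))*w)*w)/3 = -2 + ((w²*(w + E²))*w)/3 = -2 + (w³*(w + E²))/3 = -2 + w³*(w + E²)/3)
(-12*13)*x(-2, 3) = (-12*13)*(-2 + (⅓)*(-2)³*(-2 + 3²)) = -156*(-2 + (⅓)*(-8)*(-2 + 9)) = -156*(-2 + (⅓)*(-8)*7) = -156*(-2 - 56/3) = -156*(-62/3) = 3224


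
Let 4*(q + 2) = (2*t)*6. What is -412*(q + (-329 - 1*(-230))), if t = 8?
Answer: 31724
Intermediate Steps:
q = 22 (q = -2 + ((2*8)*6)/4 = -2 + (16*6)/4 = -2 + (¼)*96 = -2 + 24 = 22)
-412*(q + (-329 - 1*(-230))) = -412*(22 + (-329 - 1*(-230))) = -412*(22 + (-329 + 230)) = -412*(22 - 99) = -412*(-77) = 31724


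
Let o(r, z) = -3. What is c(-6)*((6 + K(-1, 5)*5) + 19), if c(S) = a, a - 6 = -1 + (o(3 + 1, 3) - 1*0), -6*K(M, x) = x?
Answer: 125/3 ≈ 41.667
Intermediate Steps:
K(M, x) = -x/6
a = 2 (a = 6 + (-1 + (-3 - 1*0)) = 6 + (-1 + (-3 + 0)) = 6 + (-1 - 3) = 6 - 4 = 2)
c(S) = 2
c(-6)*((6 + K(-1, 5)*5) + 19) = 2*((6 - ⅙*5*5) + 19) = 2*((6 - ⅚*5) + 19) = 2*((6 - 25/6) + 19) = 2*(11/6 + 19) = 2*(125/6) = 125/3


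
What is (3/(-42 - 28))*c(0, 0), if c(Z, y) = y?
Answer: 0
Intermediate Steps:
(3/(-42 - 28))*c(0, 0) = (3/(-42 - 28))*0 = (3/(-70))*0 = (3*(-1/70))*0 = -3/70*0 = 0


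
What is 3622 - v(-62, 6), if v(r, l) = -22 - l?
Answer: 3650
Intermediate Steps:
3622 - v(-62, 6) = 3622 - (-22 - 1*6) = 3622 - (-22 - 6) = 3622 - 1*(-28) = 3622 + 28 = 3650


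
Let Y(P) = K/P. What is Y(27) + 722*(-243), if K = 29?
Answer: -4737013/27 ≈ -1.7545e+5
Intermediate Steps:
Y(P) = 29/P
Y(27) + 722*(-243) = 29/27 + 722*(-243) = 29*(1/27) - 175446 = 29/27 - 175446 = -4737013/27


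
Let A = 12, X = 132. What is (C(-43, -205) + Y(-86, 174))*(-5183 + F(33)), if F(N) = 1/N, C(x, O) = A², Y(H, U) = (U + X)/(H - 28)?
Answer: -8056790/11 ≈ -7.3244e+5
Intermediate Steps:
Y(H, U) = (132 + U)/(-28 + H) (Y(H, U) = (U + 132)/(H - 28) = (132 + U)/(-28 + H))
C(x, O) = 144 (C(x, O) = 12² = 144)
(C(-43, -205) + Y(-86, 174))*(-5183 + F(33)) = (144 + (132 + 174)/(-28 - 86))*(-5183 + 1/33) = (144 + 306/(-114))*(-5183 + 1/33) = (144 - 1/114*306)*(-171038/33) = (144 - 51/19)*(-171038/33) = (2685/19)*(-171038/33) = -8056790/11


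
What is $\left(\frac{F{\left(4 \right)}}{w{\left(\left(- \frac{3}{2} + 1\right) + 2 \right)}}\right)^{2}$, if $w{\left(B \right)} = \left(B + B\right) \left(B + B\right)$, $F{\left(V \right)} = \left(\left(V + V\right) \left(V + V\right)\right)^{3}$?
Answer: $\frac{68719476736}{81} \approx 8.4839 \cdot 10^{8}$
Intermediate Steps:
$F{\left(V \right)} = 64 V^{6}$ ($F{\left(V \right)} = \left(2 V 2 V\right)^{3} = \left(4 V^{2}\right)^{3} = 64 V^{6}$)
$w{\left(B \right)} = 4 B^{2}$ ($w{\left(B \right)} = 2 B 2 B = 4 B^{2}$)
$\left(\frac{F{\left(4 \right)}}{w{\left(\left(- \frac{3}{2} + 1\right) + 2 \right)}}\right)^{2} = \left(\frac{64 \cdot 4^{6}}{4 \left(\left(- \frac{3}{2} + 1\right) + 2\right)^{2}}\right)^{2} = \left(\frac{64 \cdot 4096}{4 \left(\left(\left(-3\right) \frac{1}{2} + 1\right) + 2\right)^{2}}\right)^{2} = \left(\frac{262144}{4 \left(\left(- \frac{3}{2} + 1\right) + 2\right)^{2}}\right)^{2} = \left(\frac{262144}{4 \left(- \frac{1}{2} + 2\right)^{2}}\right)^{2} = \left(\frac{262144}{4 \left(\frac{3}{2}\right)^{2}}\right)^{2} = \left(\frac{262144}{4 \cdot \frac{9}{4}}\right)^{2} = \left(\frac{262144}{9}\right)^{2} = \frac{68719476736}{81}$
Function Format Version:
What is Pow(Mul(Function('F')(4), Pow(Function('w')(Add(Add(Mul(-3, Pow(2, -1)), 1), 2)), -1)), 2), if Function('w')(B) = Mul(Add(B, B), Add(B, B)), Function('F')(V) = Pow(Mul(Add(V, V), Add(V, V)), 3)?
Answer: Rational(68719476736, 81) ≈ 8.4839e+8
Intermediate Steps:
Function('F')(V) = Mul(64, Pow(V, 6)) (Function('F')(V) = Pow(Mul(Mul(2, V), Mul(2, V)), 3) = Pow(Mul(4, Pow(V, 2)), 3) = Mul(64, Pow(V, 6)))
Function('w')(B) = Mul(4, Pow(B, 2)) (Function('w')(B) = Mul(Mul(2, B), Mul(2, B)) = Mul(4, Pow(B, 2)))
Pow(Mul(Function('F')(4), Pow(Function('w')(Add(Add(Mul(-3, Pow(2, -1)), 1), 2)), -1)), 2) = Pow(Mul(Mul(64, Pow(4, 6)), Pow(Mul(4, Pow(Add(Add(Mul(-3, Pow(2, -1)), 1), 2), 2)), -1)), 2) = Pow(Mul(Mul(64, 4096), Pow(Mul(4, Pow(Add(Add(Mul(-3, Rational(1, 2)), 1), 2), 2)), -1)), 2) = Pow(Mul(262144, Pow(Mul(4, Pow(Add(Add(Rational(-3, 2), 1), 2), 2)), -1)), 2) = Pow(Mul(262144, Pow(Mul(4, Pow(Add(Rational(-1, 2), 2), 2)), -1)), 2) = Pow(Mul(262144, Pow(Mul(4, Pow(Rational(3, 2), 2)), -1)), 2) = Pow(Mul(262144, Pow(Mul(4, Rational(9, 4)), -1)), 2) = Pow(Mul(262144, Pow(9, -1)), 2) = Pow(Mul(262144, Rational(1, 9)), 2) = Pow(Rational(262144, 9), 2) = Rational(68719476736, 81)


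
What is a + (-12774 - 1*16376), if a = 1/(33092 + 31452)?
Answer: -1881457599/64544 ≈ -29150.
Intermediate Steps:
a = 1/64544 ≈ 1.5493e-5
a + (-12774 - 1*16376) = 1/64544 + (-12774 - 1*16376) = 1/64544 + (-12774 - 16376) = 1/64544 - 29150 = -1881457599/64544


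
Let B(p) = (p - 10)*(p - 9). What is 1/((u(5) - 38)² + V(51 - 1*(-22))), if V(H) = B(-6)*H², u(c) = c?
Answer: 1/1280049 ≈ 7.8122e-7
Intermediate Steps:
B(p) = (-10 + p)*(-9 + p)
V(H) = 240*H² (V(H) = (90 + (-6)² - 19*(-6))*H² = (90 + 36 + 114)*H² = 240*H²)
1/((u(5) - 38)² + V(51 - 1*(-22))) = 1/((5 - 38)² + 240*(51 - 1*(-22))²) = 1/((-33)² + 240*(51 + 22)²) = 1/(1089 + 240*73²) = 1/(1089 + 240*5329) = 1/(1089 + 1278960) = 1/1280049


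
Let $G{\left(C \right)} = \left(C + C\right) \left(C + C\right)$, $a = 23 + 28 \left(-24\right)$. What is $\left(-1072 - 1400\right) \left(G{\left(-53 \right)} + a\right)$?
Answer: $-26171064$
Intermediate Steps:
$a = -649$ ($a = 23 - 672 = -649$)
$G{\left(C \right)} = 4 C^{2}$ ($G{\left(C \right)} = 2 C 2 C = 4 C^{2}$)
$\left(-1072 - 1400\right) \left(G{\left(-53 \right)} + a\right) = \left(-1072 - 1400\right) \left(4 \left(-53\right)^{2} - 649\right) = - 2472 \left(4 \cdot 2809 - 649\right) = - 2472 \left(11236 - 649\right) = \left(-2472\right) 10587 = -26171064$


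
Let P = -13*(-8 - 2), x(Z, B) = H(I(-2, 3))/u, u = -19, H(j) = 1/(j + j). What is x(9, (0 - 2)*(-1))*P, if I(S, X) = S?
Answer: 65/38 ≈ 1.7105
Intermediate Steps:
H(j) = 1/(2*j)
x(Z, B) = 1/76 (x(Z, B) = ((½)/(-2))/(-19) = ((½)*(-½))*(-1/19) = -¼*(-1/19) = 1/76)
P = 130 (P = -13*(-10) = 130)
x(9, (0 - 2)*(-1))*P = (1/76)*130 = 65/38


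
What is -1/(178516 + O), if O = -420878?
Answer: 1/242362 ≈ 4.1261e-6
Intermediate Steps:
-1/(178516 + O) = -1/(178516 - 420878) = -1/(-242362) = -1*(-1/242362) = 1/242362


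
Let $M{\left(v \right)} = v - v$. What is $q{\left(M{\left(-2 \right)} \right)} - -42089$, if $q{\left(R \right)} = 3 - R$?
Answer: $42092$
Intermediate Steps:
$M{\left(v \right)} = 0$
$q{\left(M{\left(-2 \right)} \right)} - -42089 = \left(3 - 0\right) - -42089 = \left(3 + 0\right) + 42089 = 3 + 42089 = 42092$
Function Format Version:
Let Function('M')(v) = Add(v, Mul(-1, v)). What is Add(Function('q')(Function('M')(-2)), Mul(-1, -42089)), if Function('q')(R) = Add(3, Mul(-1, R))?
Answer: 42092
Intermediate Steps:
Function('M')(v) = 0
Add(Function('q')(Function('M')(-2)), Mul(-1, -42089)) = Add(Add(3, Mul(-1, 0)), Mul(-1, -42089)) = Add(Add(3, 0), 42089) = Add(3, 42089) = 42092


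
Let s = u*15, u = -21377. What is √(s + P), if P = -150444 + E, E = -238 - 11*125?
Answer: 2*I*√118178 ≈ 687.54*I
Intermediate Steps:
E = -1613 (E = -238 - 1375 = -1613)
s = -320655 (s = -21377*15 = -320655)
P = -152057 (P = -150444 - 1613 = -152057)
√(s + P) = √(-320655 - 152057) = √(-472712) = 2*I*√118178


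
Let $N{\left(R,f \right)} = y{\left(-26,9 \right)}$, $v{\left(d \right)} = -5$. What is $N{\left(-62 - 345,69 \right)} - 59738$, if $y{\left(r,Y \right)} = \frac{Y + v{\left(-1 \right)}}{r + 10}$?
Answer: $- \frac{238953}{4} \approx -59738.0$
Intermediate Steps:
$y{\left(r,Y \right)} = \frac{-5 + Y}{10 + r}$ ($y{\left(r,Y \right)} = \frac{Y - 5}{r + 10} = \frac{-5 + Y}{10 + r}$)
$N{\left(R,f \right)} = - \frac{1}{4}$ ($N{\left(R,f \right)} = \frac{-5 + 9}{10 - 26} = \frac{1}{-16} \cdot 4 = \left(- \frac{1}{16}\right) 4 = - \frac{1}{4}$)
$N{\left(-62 - 345,69 \right)} - 59738 = - \frac{1}{4} - 59738 = - \frac{238953}{4}$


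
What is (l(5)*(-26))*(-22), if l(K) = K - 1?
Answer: 2288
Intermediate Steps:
l(K) = -1 + K
(l(5)*(-26))*(-22) = ((-1 + 5)*(-26))*(-22) = (4*(-26))*(-22) = -104*(-22) = 2288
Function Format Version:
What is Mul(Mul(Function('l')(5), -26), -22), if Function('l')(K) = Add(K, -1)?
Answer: 2288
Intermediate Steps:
Function('l')(K) = Add(-1, K)
Mul(Mul(Function('l')(5), -26), -22) = Mul(Mul(Add(-1, 5), -26), -22) = Mul(Mul(4, -26), -22) = Mul(-104, -22) = 2288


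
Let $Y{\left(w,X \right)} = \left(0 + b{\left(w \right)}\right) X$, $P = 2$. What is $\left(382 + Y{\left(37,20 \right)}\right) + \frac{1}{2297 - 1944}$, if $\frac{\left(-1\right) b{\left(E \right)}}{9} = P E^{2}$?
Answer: $- \frac{173837673}{353} \approx -4.9246 \cdot 10^{5}$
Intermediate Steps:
$b{\left(E \right)} = - 18 E^{2}$ ($b{\left(E \right)} = - 9 \cdot 2 E^{2} = - 18 E^{2}$)
$Y{\left(w,X \right)} = - 18 X w^{2}$ ($Y{\left(w,X \right)} = \left(0 - 18 w^{2}\right) X = - 18 w^{2} X = - 18 X w^{2}$)
$\left(382 + Y{\left(37,20 \right)}\right) + \frac{1}{2297 - 1944} = \left(382 - 360 \cdot 37^{2}\right) + \frac{1}{2297 - 1944} = \left(382 - 360 \cdot 1369\right) + \frac{1}{353} = \left(382 - 492840\right) + \frac{1}{353} = -492458 + \frac{1}{353} = - \frac{173837673}{353}$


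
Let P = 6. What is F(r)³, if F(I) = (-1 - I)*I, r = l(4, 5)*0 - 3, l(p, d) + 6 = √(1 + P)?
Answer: -216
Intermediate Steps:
l(p, d) = -6 + √7 (l(p, d) = -6 + √(1 + 6) = -6 + √7)
r = -3 (r = (-6 + √7)*0 - 3 = 0 - 3 = -3)
F(I) = I*(-1 - I)
F(r)³ = (-1*(-3)*(1 - 3))³ = (-1*(-3)*(-2))³ = (-6)³ = -216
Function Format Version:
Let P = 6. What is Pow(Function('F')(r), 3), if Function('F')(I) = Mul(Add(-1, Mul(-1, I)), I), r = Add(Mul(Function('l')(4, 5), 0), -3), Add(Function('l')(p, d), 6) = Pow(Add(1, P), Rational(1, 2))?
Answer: -216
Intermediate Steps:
Function('l')(p, d) = Add(-6, Pow(7, Rational(1, 2))) (Function('l')(p, d) = Add(-6, Pow(Add(1, 6), Rational(1, 2))) = Add(-6, Pow(7, Rational(1, 2))))
r = -3 (r = Add(Mul(Add(-6, Pow(7, Rational(1, 2))), 0), -3) = Add(0, -3) = -3)
Function('F')(I) = Mul(I, Add(-1, Mul(-1, I)))
Pow(Function('F')(r), 3) = Pow(Mul(-1, -3, Add(1, -3)), 3) = Pow(Mul(-1, -3, -2), 3) = Pow(-6, 3) = -216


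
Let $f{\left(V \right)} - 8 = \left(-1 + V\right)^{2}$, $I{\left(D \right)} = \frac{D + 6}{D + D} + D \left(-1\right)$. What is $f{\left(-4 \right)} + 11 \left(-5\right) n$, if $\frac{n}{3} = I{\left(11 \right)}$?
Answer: $\frac{3441}{2} \approx 1720.5$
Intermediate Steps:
$I{\left(D \right)} = - D + \frac{6 + D}{2 D}$ ($I{\left(D \right)} = \frac{6 + D}{2 D} - D = - D + \frac{6 + D}{2 D}$)
$n = - \frac{675}{22}$ ($n = 3 \left(\frac{1}{2} - 11 + \frac{3}{11}\right) = 3 \left(- \frac{225}{22}\right) = - \frac{675}{22} \approx -30.682$)
$f{\left(V \right)} = 8 + \left(-1 + V\right)^{2}$
$f{\left(-4 \right)} + 11 \left(-5\right) n = \left(8 + \left(-1 - 4\right)^{2}\right) + 11 \left(-5\right) \left(- \frac{675}{22}\right) = \left(8 + \left(-5\right)^{2}\right) - - \frac{3375}{2} = \left(8 + 25\right) + \frac{3375}{2} = 33 + \frac{3375}{2} = \frac{3441}{2}$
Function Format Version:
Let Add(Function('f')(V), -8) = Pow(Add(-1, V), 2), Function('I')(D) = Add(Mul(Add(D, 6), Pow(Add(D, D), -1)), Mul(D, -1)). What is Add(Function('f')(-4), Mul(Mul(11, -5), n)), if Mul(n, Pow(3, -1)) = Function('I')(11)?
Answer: Rational(3441, 2) ≈ 1720.5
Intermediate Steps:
Function('I')(D) = Add(Mul(-1, D), Mul(Rational(1, 2), Pow(D, -1), Add(6, D))) (Function('I')(D) = Add(Mul(Add(6, D), Pow(Mul(2, D), -1)), Mul(-1, D)) = Add(Mul(Add(6, D), Mul(Rational(1, 2), Pow(D, -1))), Mul(-1, D)) = Add(Mul(Rational(1, 2), Pow(D, -1), Add(6, D)), Mul(-1, D)) = Add(Mul(-1, D), Mul(Rational(1, 2), Pow(D, -1), Add(6, D))))
n = Rational(-675, 22) (n = Mul(3, Add(Rational(1, 2), Mul(-1, 11), Mul(3, Pow(11, -1)))) = Mul(3, Add(Rational(1, 2), -11, Mul(3, Rational(1, 11)))) = Mul(3, Add(Rational(1, 2), -11, Rational(3, 11))) = Mul(3, Rational(-225, 22)) = Rational(-675, 22) ≈ -30.682)
Function('f')(V) = Add(8, Pow(Add(-1, V), 2))
Add(Function('f')(-4), Mul(Mul(11, -5), n)) = Add(Add(8, Pow(Add(-1, -4), 2)), Mul(Mul(11, -5), Rational(-675, 22))) = Add(Add(8, Pow(-5, 2)), Mul(-55, Rational(-675, 22))) = Add(Add(8, 25), Rational(3375, 2)) = Add(33, Rational(3375, 2)) = Rational(3441, 2)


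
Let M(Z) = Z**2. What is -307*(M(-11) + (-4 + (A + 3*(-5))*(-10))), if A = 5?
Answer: -66619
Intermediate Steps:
-307*(M(-11) + (-4 + (A + 3*(-5))*(-10))) = -307*((-11)**2 + (-4 + (5 + 3*(-5))*(-10))) = -307*(121 + (-4 + (5 - 15)*(-10))) = -307*(121 + (-4 - 10*(-10))) = -307*(121 + (-4 + 100)) = -307*(121 + 96) = -307*217 = -66619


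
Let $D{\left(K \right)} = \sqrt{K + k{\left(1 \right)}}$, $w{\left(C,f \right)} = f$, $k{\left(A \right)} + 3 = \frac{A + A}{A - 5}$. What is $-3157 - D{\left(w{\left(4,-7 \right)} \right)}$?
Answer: $-3157 - \frac{i \sqrt{42}}{2} \approx -3157.0 - 3.2404 i$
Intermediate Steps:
$k{\left(A \right)} = -3 + \frac{2 A}{-5 + A}$ ($k{\left(A \right)} = -3 + \frac{A + A}{A - 5} = -3 + \frac{2 A}{-5 + A}$)
$D{\left(K \right)} = \sqrt{- \frac{7}{2} + K}$ ($D{\left(K \right)} = \sqrt{K + \frac{15 - 1}{-5 + 1}} = \sqrt{K + \frac{15 - 1}{-4}} = \sqrt{K - \frac{7}{2}} = \sqrt{- \frac{7}{2} + K}$)
$-3157 - D{\left(w{\left(4,-7 \right)} \right)} = -3157 - \frac{\sqrt{-14 + 4 \left(-7\right)}}{2} = -3157 - \frac{\sqrt{-14 - 28}}{2} = -3157 - \frac{\sqrt{-42}}{2} = -3157 - \frac{i \sqrt{42}}{2}$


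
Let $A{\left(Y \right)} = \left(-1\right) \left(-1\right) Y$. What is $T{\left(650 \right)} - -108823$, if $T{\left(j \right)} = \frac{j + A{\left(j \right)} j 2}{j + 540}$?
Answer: $\frac{13034502}{119} \approx 1.0953 \cdot 10^{5}$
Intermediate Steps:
$A{\left(Y \right)} = Y$ ($A{\left(Y \right)} = 1 Y = Y$)
$T{\left(j \right)} = \frac{j + 2 j^{2}}{540 + j}$ ($T{\left(j \right)} = \frac{j + j j 2}{j + 540} = \frac{j + j^{2} \cdot 2}{540 + j} = \frac{j + 2 j^{2}}{540 + j}$)
$T{\left(650 \right)} - -108823 = \frac{650 \left(1 + 2 \cdot 650\right)}{540 + 650} - -108823 = \frac{650 \left(1 + 1300\right)}{1190} + 108823 = 650 \cdot \frac{1}{1190} \cdot 1301 + 108823 = \frac{84565}{119} + 108823 = \frac{13034502}{119}$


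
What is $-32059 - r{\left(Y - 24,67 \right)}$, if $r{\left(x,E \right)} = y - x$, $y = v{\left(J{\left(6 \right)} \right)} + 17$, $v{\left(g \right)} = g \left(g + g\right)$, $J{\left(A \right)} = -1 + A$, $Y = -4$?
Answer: $-32154$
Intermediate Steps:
$v{\left(g \right)} = 2 g^{2}$ ($v{\left(g \right)} = g 2 g = 2 g^{2}$)
$y = 67$ ($y = 2 \left(-1 + 6\right)^{2} + 17 = 2 \cdot 5^{2} + 17 = 2 \cdot 25 + 17 = 50 + 17 = 67$)
$r{\left(x,E \right)} = 67 - x$
$-32059 - r{\left(Y - 24,67 \right)} = -32059 - \left(67 - \left(-4 - 24\right)\right) = -32059 - \left(67 - -28\right) = -32059 - \left(67 + 28\right) = -32059 - 95 = -32154$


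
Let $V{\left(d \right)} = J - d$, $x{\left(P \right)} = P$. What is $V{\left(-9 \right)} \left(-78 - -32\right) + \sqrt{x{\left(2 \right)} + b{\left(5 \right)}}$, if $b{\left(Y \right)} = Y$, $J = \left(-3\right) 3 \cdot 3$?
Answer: $828 + \sqrt{7} \approx 830.65$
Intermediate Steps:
$J = -27$ ($J = \left(-9\right) 3 = -27$)
$V{\left(d \right)} = -27 - d$
$V{\left(-9 \right)} \left(-78 - -32\right) + \sqrt{x{\left(2 \right)} + b{\left(5 \right)}} = \left(-27 - -9\right) \left(-78 - -32\right) + \sqrt{2 + 5} = \left(-27 + 9\right) \left(-78 + 32\right) + \sqrt{7} = \left(-18\right) \left(-46\right) + \sqrt{7} = 828 + \sqrt{7}$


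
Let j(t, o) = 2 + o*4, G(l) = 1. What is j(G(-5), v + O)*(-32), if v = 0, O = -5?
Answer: 576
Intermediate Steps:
j(t, o) = 2 + 4*o
j(G(-5), v + O)*(-32) = (2 + 4*(0 - 5))*(-32) = (2 + 4*(-5))*(-32) = (2 - 20)*(-32) = -18*(-32) = 576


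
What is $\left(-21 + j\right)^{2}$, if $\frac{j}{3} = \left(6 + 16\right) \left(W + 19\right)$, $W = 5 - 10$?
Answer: $815409$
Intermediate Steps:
$W = -5$ ($W = 5 - 10 = -5$)
$j = 924$ ($j = 3 \left(6 + 16\right) \left(-5 + 19\right) = 3 \cdot 22 \cdot 14 = 3 \cdot 308 = 924$)
$\left(-21 + j\right)^{2} = \left(-21 + 924\right)^{2} = 903^{2} = 815409$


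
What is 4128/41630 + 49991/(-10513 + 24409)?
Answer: 1069244009/289245240 ≈ 3.6967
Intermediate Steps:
4128/41630 + 49991/(-10513 + 24409) = 4128*(1/41630) + 49991/13896 = 2064/20815 + 49991*(1/13896) = 2064/20815 + 49991/13896 = 1069244009/289245240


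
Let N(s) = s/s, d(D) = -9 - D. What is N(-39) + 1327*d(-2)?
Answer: -9288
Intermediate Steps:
N(s) = 1
N(-39) + 1327*d(-2) = 1 + 1327*(-9 - 1*(-2)) = 1 + 1327*(-9 + 2) = 1 + 1327*(-7) = 1 - 9289 = -9288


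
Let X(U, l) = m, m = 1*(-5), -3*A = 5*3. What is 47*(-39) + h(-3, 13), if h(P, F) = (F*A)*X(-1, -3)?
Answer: -1508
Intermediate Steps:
A = -5 (A = -5*3/3 = -⅓*15 = -5)
m = -5
X(U, l) = -5
h(P, F) = 25*F (h(P, F) = (F*(-5))*(-5) = -5*F*(-5) = 25*F)
47*(-39) + h(-3, 13) = 47*(-39) + 25*13 = -1833 + 325 = -1508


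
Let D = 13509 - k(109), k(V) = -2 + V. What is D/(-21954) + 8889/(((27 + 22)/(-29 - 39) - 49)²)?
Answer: 41620502579/13942206033 ≈ 2.9852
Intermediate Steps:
D = 13402 (D = 13509 - (-2 + 109) = 13509 - 1*107 = 13509 - 107 = 13402)
D/(-21954) + 8889/(((27 + 22)/(-29 - 39) - 49)²) = 13402/(-21954) + 8889/(((27 + 22)/(-29 - 39) - 49)²) = 13402*(-1/21954) + 8889/((49/(-68) - 49)²) = -6701/10977 + 8889/((49*(-1/68) - 49)²) = -6701/10977 + 8889/((-49/68 - 49)²) = -6701/10977 + 8889/((-3381/68)²) = -6701/10977 + 8889/(11431161/4624) = -6701/10977 + 8889*(4624/11431161) = -6701/10977 + 13700912/3810387 = 41620502579/13942206033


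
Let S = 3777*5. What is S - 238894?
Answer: -220009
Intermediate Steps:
S = 18885
S - 238894 = 18885 - 238894 = -220009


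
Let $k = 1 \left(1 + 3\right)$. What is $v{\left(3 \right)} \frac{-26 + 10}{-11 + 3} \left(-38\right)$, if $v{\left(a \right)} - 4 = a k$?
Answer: $-1216$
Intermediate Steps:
$k = 4$ ($k = 1 \cdot 4 = 4$)
$v{\left(a \right)} = 4 + 4 a$ ($v{\left(a \right)} = 4 + a 4 = 4 + 4 a$)
$v{\left(3 \right)} \frac{-26 + 10}{-11 + 3} \left(-38\right) = \left(4 + 4 \cdot 3\right) \frac{-26 + 10}{-11 + 3} \left(-38\right) = \left(4 + 12\right) \left(- \frac{16}{-8}\right) \left(-38\right) = 16 \left(\left(-16\right) \left(- \frac{1}{8}\right)\right) \left(-38\right) = 16 \cdot 2 \left(-38\right) = 32 \left(-38\right) = -1216$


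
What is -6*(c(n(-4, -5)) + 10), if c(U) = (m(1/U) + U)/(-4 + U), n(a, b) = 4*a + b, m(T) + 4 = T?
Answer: -11552/175 ≈ -66.011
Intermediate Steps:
m(T) = -4 + T
n(a, b) = b + 4*a
c(U) = (-4 + U + 1/U)/(-4 + U) (c(U) = ((-4 + 1/U) + U)/(-4 + U) = (-4 + U + 1/U)/(-4 + U))
-6*(c(n(-4, -5)) + 10) = -6*((1 + (-5 + 4*(-4))*(-4 + (-5 + 4*(-4))))/((-5 + 4*(-4))*(-4 + (-5 + 4*(-4)))) + 10) = -6*((1 + (-5 - 16)*(-4 + (-5 - 16)))/((-5 - 16)*(-4 + (-5 - 16))) + 10) = -6*((1 - 21*(-4 - 21))/((-21)*(-4 - 21)) + 10) = -6*(-1/21*(1 - 21*(-25))/(-25) + 10) = -6*(-1/21*(-1/25)*(1 + 525) + 10) = -6*(-1/21*(-1/25)*526 + 10) = -6*(526/525 + 10) = -6*5776/525 = -11552/175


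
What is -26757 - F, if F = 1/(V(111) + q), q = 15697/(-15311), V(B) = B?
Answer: -45054094079/1683824 ≈ -26757.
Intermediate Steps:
q = -15697/15311 (q = 15697*(-1/15311) = -15697/15311 ≈ -1.0252)
F = 15311/1683824 (F = 1/(111 - 15697/15311) = 1/(1683824/15311) = 15311/1683824 ≈ 0.0090930)
-26757 - F = -26757 - 1*15311/1683824 = -26757 - 15311/1683824 = -45054094079/1683824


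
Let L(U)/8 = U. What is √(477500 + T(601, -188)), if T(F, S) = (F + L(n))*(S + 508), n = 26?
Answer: 6*√20455 ≈ 858.13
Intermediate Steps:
L(U) = 8*U
T(F, S) = (208 + F)*(508 + S) (T(F, S) = (F + 8*26)*(S + 508) = (F + 208)*(508 + S) = (208 + F)*(508 + S))
√(477500 + T(601, -188)) = √(477500 + (105664 + 208*(-188) + 508*601 + 601*(-188))) = √(477500 + (105664 - 39104 + 305308 - 112988)) = √(477500 + 258880) = √736380 = 6*√20455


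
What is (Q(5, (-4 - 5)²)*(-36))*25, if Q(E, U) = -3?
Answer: 2700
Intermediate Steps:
(Q(5, (-4 - 5)²)*(-36))*25 = -3*(-36)*25 = 108*25 = 2700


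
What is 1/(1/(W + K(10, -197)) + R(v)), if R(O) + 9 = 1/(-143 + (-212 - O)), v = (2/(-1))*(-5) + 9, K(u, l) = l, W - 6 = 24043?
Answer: -4460324/40154655 ≈ -0.11108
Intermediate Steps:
W = 24049 (W = 6 + 24043 = 24049)
v = 19 (v = (2*(-1))*(-5) + 9 = -2*(-5) + 9 = 10 + 9 = 19)
R(O) = -9 + 1/(-355 - O) (R(O) = -9 + 1/(-143 + (-212 - O)) = -9 + 1/(-355 - O))
1/(1/(W + K(10, -197)) + R(v)) = 1/(1/(24049 - 197) + (-3196 - 9*19)/(355 + 19)) = 1/(1/23852 + (-3196 - 171)/374) = 1/(1/23852 + (1/374)*(-3367)) = 1/(1/23852 - 3367/374) = 1/(-40154655/4460324) = -4460324/40154655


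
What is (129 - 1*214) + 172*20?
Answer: 3355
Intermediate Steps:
(129 - 1*214) + 172*20 = (129 - 214) + 3440 = -85 + 3440 = 3355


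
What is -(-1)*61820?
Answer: 61820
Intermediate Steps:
-(-1)*61820 = -1*(-61820) = 61820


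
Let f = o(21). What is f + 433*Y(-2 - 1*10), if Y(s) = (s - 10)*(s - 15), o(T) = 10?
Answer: 257212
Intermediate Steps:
f = 10
Y(s) = (-15 + s)*(-10 + s) (Y(s) = (-10 + s)*(-15 + s) = (-15 + s)*(-10 + s))
f + 433*Y(-2 - 1*10) = 10 + 433*(150 + (-2 - 1*10)² - 25*(-2 - 1*10)) = 10 + 433*(150 + (-2 - 10)² - 25*(-2 - 10)) = 10 + 433*(150 + (-12)² - 25*(-12)) = 10 + 433*(150 + 144 + 300) = 10 + 433*594 = 10 + 257202 = 257212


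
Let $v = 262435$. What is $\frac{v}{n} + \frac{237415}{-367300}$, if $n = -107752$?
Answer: $- \frac{6098715829}{1978865480} \approx -3.0819$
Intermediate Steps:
$\frac{v}{n} + \frac{237415}{-367300} = \frac{262435}{-107752} + \frac{237415}{-367300} = 262435 \left(- \frac{1}{107752}\right) + 237415 \left(- \frac{1}{367300}\right) = - \frac{262435}{107752} - \frac{47483}{73460} = - \frac{6098715829}{1978865480}$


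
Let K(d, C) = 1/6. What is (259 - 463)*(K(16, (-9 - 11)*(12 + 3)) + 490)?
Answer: -99994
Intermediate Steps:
K(d, C) = ⅙
(259 - 463)*(K(16, (-9 - 11)*(12 + 3)) + 490) = (259 - 463)*(⅙ + 490) = -204*2941/6 = -99994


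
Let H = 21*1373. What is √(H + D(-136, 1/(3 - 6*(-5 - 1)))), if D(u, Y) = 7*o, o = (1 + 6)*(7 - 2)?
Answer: √29078 ≈ 170.52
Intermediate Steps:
o = 35 (o = 7*5 = 35)
D(u, Y) = 245 (D(u, Y) = 7*35 = 245)
H = 28833
√(H + D(-136, 1/(3 - 6*(-5 - 1)))) = √(28833 + 245) = √29078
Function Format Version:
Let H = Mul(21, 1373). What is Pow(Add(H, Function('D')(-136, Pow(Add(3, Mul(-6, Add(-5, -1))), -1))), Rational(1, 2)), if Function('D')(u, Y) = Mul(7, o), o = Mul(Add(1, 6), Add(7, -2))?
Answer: Pow(29078, Rational(1, 2)) ≈ 170.52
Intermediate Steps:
o = 35 (o = Mul(7, 5) = 35)
Function('D')(u, Y) = 245 (Function('D')(u, Y) = Mul(7, 35) = 245)
H = 28833
Pow(Add(H, Function('D')(-136, Pow(Add(3, Mul(-6, Add(-5, -1))), -1))), Rational(1, 2)) = Pow(Add(28833, 245), Rational(1, 2)) = Pow(29078, Rational(1, 2))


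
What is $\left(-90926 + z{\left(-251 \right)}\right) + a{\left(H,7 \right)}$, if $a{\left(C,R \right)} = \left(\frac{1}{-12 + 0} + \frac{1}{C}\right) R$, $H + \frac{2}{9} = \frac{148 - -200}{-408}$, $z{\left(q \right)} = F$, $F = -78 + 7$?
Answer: $- \frac{51326309}{564} \approx -91004.0$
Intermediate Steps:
$F = -71$
$z{\left(q \right)} = -71$
$H = - \frac{329}{306}$ ($H = - \frac{2}{9} + \frac{148 - -200}{-408} = - \frac{2}{9} + \left(148 + 200\right) \left(- \frac{1}{408}\right) = - \frac{2}{9} + 348 \left(- \frac{1}{408}\right) = - \frac{2}{9} - \frac{29}{34} = - \frac{329}{306} \approx -1.0752$)
$a{\left(C,R \right)} = R \left(- \frac{1}{12} + \frac{1}{C}\right)$ ($a{\left(C,R \right)} = \left(\frac{1}{-12} + \frac{1}{C}\right) R = \left(- \frac{1}{12} + \frac{1}{C}\right) R = R \left(- \frac{1}{12} + \frac{1}{C}\right)$)
$\left(-90926 + z{\left(-251 \right)}\right) + a{\left(H,7 \right)} = \left(-90926 - 71\right) + \left(\left(- \frac{1}{12}\right) 7 + \frac{7}{- \frac{329}{306}}\right) = -90997 + \left(- \frac{7}{12} + 7 \left(- \frac{306}{329}\right)\right) = -90997 - \frac{4001}{564} = - \frac{51326309}{564}$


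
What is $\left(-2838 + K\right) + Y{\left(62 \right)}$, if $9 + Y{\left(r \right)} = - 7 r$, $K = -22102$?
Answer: $-25383$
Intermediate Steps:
$Y{\left(r \right)} = -9 - 7 r$
$\left(-2838 + K\right) + Y{\left(62 \right)} = \left(-2838 - 22102\right) - 443 = -24940 - 443 = -25383$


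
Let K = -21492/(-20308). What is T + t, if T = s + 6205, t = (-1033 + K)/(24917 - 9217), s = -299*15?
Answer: 34273517208/19927225 ≈ 1719.9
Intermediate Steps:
s = -4485
K = 5373/5077 (K = -21492*(-1/20308) = 5373/5077 ≈ 1.0583)
t = -1309792/19927225 (t = (-1033 + 5373/5077)/(24917 - 9217) = -5239168/5077/15700 = -5239168/5077*1/15700 = -1309792/19927225 ≈ -0.065729)
T = 1720 (T = -4485 + 6205 = 1720)
T + t = 1720 - 1309792/19927225 = 34273517208/19927225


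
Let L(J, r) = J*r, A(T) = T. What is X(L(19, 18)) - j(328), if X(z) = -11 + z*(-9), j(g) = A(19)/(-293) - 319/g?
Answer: -296765557/96104 ≈ -3088.0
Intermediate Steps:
j(g) = -19/293 - 319/g (j(g) = 19/(-293) - 319/g = 19*(-1/293) - 319/g = -19/293 - 319/g)
X(z) = -11 - 9*z
X(L(19, 18)) - j(328) = (-11 - 171*18) - (-19/293 - 319/328) = (-11 - 9*342) - (-19/293 - 319*1/328) = (-11 - 3078) - (-19/293 - 319/328) = -3089 - 1*(-99699/96104) = -3089 + 99699/96104 = -296765557/96104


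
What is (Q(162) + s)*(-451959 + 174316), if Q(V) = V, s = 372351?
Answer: -103425626859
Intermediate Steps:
(Q(162) + s)*(-451959 + 174316) = (162 + 372351)*(-451959 + 174316) = 372513*(-277643) = -103425626859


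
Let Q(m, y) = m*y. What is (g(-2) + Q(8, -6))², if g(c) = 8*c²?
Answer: 256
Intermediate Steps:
(g(-2) + Q(8, -6))² = (8*(-2)² + 8*(-6))² = (8*4 - 48)² = (32 - 48)² = (-16)² = 256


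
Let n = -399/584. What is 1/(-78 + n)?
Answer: -584/45951 ≈ -0.012709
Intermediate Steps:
n = -399/584 (n = -399*1/584 = -399/584 ≈ -0.68322)
1/(-78 + n) = 1/(-78 - 399/584) = 1/(-45951/584) = -584/45951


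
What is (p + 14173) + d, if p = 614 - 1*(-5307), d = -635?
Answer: 19459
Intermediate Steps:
p = 5921 (p = 614 + 5307 = 5921)
(p + 14173) + d = (5921 + 14173) - 635 = 20094 - 635 = 19459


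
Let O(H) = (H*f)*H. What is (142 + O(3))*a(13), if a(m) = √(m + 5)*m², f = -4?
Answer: 53742*√2 ≈ 76003.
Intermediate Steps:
a(m) = m²*√(5 + m) (a(m) = √(5 + m)*m² = m²*√(5 + m))
O(H) = -4*H² (O(H) = (H*(-4))*H = (-4*H)*H = -4*H²)
(142 + O(3))*a(13) = (142 - 4*3²)*(13²*√(5 + 13)) = (142 - 4*9)*(169*√18) = (142 - 36)*(169*(3*√2)) = 106*(507*√2) = 53742*√2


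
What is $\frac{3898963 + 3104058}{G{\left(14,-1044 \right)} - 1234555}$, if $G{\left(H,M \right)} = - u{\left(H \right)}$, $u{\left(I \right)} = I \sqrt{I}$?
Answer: $- \frac{176441114095}{31104613169} + \frac{14006042 \sqrt{14}}{217732292183} \approx -5.6723$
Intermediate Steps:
$u{\left(I \right)} = I^{\frac{3}{2}}$
$G{\left(H,M \right)} = - H^{\frac{3}{2}}$
$\frac{3898963 + 3104058}{G{\left(14,-1044 \right)} - 1234555} = \frac{3898963 + 3104058}{- 14^{\frac{3}{2}} - 1234555} = \frac{7003021}{- 14 \sqrt{14} - 1234555} = \frac{7003021}{-1234555 - 14 \sqrt{14}}$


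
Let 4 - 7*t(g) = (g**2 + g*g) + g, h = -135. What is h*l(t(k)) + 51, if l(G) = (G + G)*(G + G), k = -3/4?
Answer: -73551/784 ≈ -93.815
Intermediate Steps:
k = -3/4 (k = -3*1/4 = -3/4 ≈ -0.75000)
t(g) = 4/7 - 2*g**2/7 - g/7 (t(g) = 4/7 - ((g**2 + g*g) + g)/7 = 4/7 - ((g**2 + g**2) + g)/7 = 4/7 - (2*g**2 + g)/7 = 4/7 - (g + 2*g**2)/7 = 4/7 + (-2*g**2/7 - g/7) = 4/7 - 2*g**2/7 - g/7)
l(G) = 4*G**2 (l(G) = (2*G)*(2*G) = 4*G**2)
h*l(t(k)) + 51 = -540*(4/7 - 2*(-3/4)**2/7 - 1/7*(-3/4))**2 + 51 = -540*(4/7 - 2/7*9/16 + 3/28)**2 + 51 = -540*(4/7 - 9/56 + 3/28)**2 + 51 = -540*(29/56)**2 + 51 = -540*841/3136 + 51 = -135*841/784 + 51 = -113535/784 + 51 = -73551/784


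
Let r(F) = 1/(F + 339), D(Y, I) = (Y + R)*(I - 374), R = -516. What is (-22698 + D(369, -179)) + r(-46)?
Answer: 17167750/293 ≈ 58593.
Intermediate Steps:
D(Y, I) = (-516 + Y)*(-374 + I) (D(Y, I) = (Y - 516)*(I - 374) = (-516 + Y)*(-374 + I))
r(F) = 1/(339 + F)
(-22698 + D(369, -179)) + r(-46) = (-22698 + (192984 - 516*(-179) - 374*369 - 179*369)) + 1/(339 - 46) = (-22698 + (192984 + 92364 - 138006 - 66051)) + 1/293 = (-22698 + 81291) + 1/293 = 58593 + 1/293 = 17167750/293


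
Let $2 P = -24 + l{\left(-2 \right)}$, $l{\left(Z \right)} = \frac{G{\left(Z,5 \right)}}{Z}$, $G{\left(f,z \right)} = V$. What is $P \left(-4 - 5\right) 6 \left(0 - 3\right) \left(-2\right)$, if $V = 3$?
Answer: $4131$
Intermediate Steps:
$G{\left(f,z \right)} = 3$
$l{\left(Z \right)} = \frac{3}{Z}$
$P = - \frac{51}{4}$ ($P = \frac{-24 + \frac{3}{-2}}{2} = \frac{-24 + 3 \left(- \frac{1}{2}\right)}{2} = \frac{-24 - \frac{3}{2}}{2} = \frac{1}{2} \left(- \frac{51}{2}\right) = - \frac{51}{4} \approx -12.75$)
$P \left(-4 - 5\right) 6 \left(0 - 3\right) \left(-2\right) = - \frac{51 \left(-4 - 5\right) 6 \left(0 - 3\right) \left(-2\right)}{4} = - \frac{51 \left(- 9 \cdot 6 \left(\left(-3\right) \left(-2\right)\right)\right)}{4} = - \frac{51 \left(- 9 \cdot 6 \cdot 6\right)}{4} = - \frac{51 \left(\left(-9\right) 36\right)}{4} = \left(- \frac{51}{4}\right) \left(-324\right) = 4131$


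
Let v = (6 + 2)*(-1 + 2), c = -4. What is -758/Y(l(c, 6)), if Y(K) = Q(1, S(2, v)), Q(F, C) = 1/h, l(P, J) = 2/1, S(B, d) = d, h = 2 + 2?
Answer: -3032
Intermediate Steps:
v = 8 (v = 8*1 = 8)
h = 4
l(P, J) = 2 (l(P, J) = 2*1 = 2)
Q(F, C) = ¼ (Q(F, C) = 1/4 = ¼)
Y(K) = ¼
-758/Y(l(c, 6)) = -758/¼ = -758*4 = -3032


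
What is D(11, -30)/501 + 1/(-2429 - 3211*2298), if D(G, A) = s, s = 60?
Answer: 259214233/2164440240 ≈ 0.11976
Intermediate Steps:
D(G, A) = 60
D(11, -30)/501 + 1/(-2429 - 3211*2298) = 60/501 + 1/(-2429 - 3211*2298) = 60*(1/501) + (1/2298)/(-5640) = 20/167 - 1/5640*1/2298 = 20/167 - 1/12960720 = 259214233/2164440240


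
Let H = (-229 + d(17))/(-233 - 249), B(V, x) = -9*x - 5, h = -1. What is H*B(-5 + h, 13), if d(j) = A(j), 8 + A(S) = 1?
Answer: -14396/241 ≈ -59.734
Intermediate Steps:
A(S) = -7 (A(S) = -8 + 1 = -7)
B(V, x) = -5 - 9*x
d(j) = -7
H = 118/241 (H = (-229 - 7)/(-233 - 249) = -236/(-482) = -236*(-1/482) = 118/241 ≈ 0.48963)
H*B(-5 + h, 13) = 118*(-5 - 9*13)/241 = 118*(-5 - 117)/241 = (118/241)*(-122) = -14396/241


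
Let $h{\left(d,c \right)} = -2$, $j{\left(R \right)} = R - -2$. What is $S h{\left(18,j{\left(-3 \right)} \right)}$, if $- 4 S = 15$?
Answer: $\frac{15}{2} \approx 7.5$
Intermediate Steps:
$S = - \frac{15}{4}$ ($S = \left(- \frac{1}{4}\right) 15 = - \frac{15}{4} \approx -3.75$)
$j{\left(R \right)} = 2 + R$ ($j{\left(R \right)} = R + 2 = 2 + R$)
$S h{\left(18,j{\left(-3 \right)} \right)} = \left(- \frac{15}{4}\right) \left(-2\right) = \frac{15}{2}$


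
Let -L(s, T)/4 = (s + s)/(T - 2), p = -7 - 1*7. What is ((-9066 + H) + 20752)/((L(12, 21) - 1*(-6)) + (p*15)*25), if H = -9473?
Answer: -42047/99732 ≈ -0.42160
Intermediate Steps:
p = -14 (p = -7 - 7 = -14)
L(s, T) = -8*s/(-2 + T) (L(s, T) = -4*(s + s)/(T - 2) = -4*2*s/(-2 + T) = -8*s/(-2 + T))
((-9066 + H) + 20752)/((L(12, 21) - 1*(-6)) + (p*15)*25) = ((-9066 - 9473) + 20752)/((-8*12/(-2 + 21) - 1*(-6)) - 14*15*25) = (-18539 + 20752)/((-8*12/19 + 6) - 210*25) = 2213/((-8*12*1/19 + 6) - 5250) = 2213/((-96/19 + 6) - 5250) = 2213/(18/19 - 5250) = 2213/(-99732/19) = 2213*(-19/99732) = -42047/99732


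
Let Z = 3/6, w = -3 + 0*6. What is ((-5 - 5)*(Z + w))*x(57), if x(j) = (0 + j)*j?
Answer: 81225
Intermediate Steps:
w = -3 (w = -3 + 0 = -3)
x(j) = j² (x(j) = j*j = j²)
Z = ½ (Z = 3*(⅙) = ½ ≈ 0.50000)
((-5 - 5)*(Z + w))*x(57) = ((-5 - 5)*(½ - 3))*57² = -10*(-5/2)*3249 = 25*3249 = 81225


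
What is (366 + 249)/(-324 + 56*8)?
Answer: 615/124 ≈ 4.9597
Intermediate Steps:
(366 + 249)/(-324 + 56*8) = 615/(-324 + 448) = 615/124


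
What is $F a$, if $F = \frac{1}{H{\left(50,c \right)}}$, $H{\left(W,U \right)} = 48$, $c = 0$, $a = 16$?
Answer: $\frac{1}{3} \approx 0.33333$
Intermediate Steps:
$F = \frac{1}{48} \approx 0.020833$
$F a = \frac{1}{48} \cdot 16 = \frac{1}{3}$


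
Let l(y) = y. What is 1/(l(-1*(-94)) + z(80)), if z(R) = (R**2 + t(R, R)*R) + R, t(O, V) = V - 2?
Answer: 1/12814 ≈ 7.8040e-5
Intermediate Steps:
t(O, V) = -2 + V
z(R) = R + R**2 + R*(-2 + R) (z(R) = (R**2 + (-2 + R)*R) + R = (R**2 + R*(-2 + R)) + R = R + R**2 + R*(-2 + R))
1/(l(-1*(-94)) + z(80)) = 1/(-1*(-94) + 80*(-1 + 2*80)) = 1/(94 + 80*(-1 + 160)) = 1/(94 + 80*159) = 1/(94 + 12720) = 1/12814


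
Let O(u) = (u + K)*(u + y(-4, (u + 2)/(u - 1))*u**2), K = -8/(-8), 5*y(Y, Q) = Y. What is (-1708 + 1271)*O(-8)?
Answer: -905464/5 ≈ -1.8109e+5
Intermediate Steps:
y(Y, Q) = Y/5
K = 1 (K = -8*(-1/8) = 1)
O(u) = (1 + u)*(u - 4*u**2/5) (O(u) = (u + 1)*(u + ((1/5)*(-4))*u**2) = (1 + u)*(u - 4*u**2/5))
(-1708 + 1271)*O(-8) = (-1708 + 1271)*((1/5)*(-8)*(5 - 8 - 4*(-8)**2)) = -437*(-8)*(5 - 8 - 4*64)/5 = -437*(-8)*(5 - 8 - 256)/5 = -437*(-8)*(-259)/5 = -437*2072/5 = -905464/5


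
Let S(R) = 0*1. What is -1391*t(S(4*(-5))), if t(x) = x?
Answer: 0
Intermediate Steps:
S(R) = 0
-1391*t(S(4*(-5))) = -1391*0 = 0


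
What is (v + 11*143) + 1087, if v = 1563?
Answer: 4223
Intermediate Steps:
(v + 11*143) + 1087 = (1563 + 11*143) + 1087 = (1563 + 1573) + 1087 = 3136 + 1087 = 4223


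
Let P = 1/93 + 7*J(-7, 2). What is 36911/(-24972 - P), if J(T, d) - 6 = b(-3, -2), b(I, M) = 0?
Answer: -490389/332329 ≈ -1.4756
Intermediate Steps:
J(T, d) = 6 (J(T, d) = 6 + 0 = 6)
P = 3907/93 (P = 1/93 + 7*6 = 1/93 + 42 = 3907/93 ≈ 42.011)
36911/(-24972 - P) = 36911/(-24972 - 1*3907/93) = 36911/(-24972 - 3907/93) = 36911/(-2326303/93) = 36911*(-93/2326303) = -490389/332329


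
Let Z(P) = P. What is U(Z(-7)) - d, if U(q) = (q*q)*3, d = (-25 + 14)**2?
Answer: 26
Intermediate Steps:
d = 121 (d = (-11)**2 = 121)
U(q) = 3*q**2 (U(q) = q**2*3 = 3*q**2)
U(Z(-7)) - d = 3*(-7)**2 - 1*121 = 3*49 - 121 = 147 - 121 = 26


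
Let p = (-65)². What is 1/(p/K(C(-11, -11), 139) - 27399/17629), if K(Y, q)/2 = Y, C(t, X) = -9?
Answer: -317322/74975707 ≈ -0.0042323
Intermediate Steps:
K(Y, q) = 2*Y
p = 4225
1/(p/K(C(-11, -11), 139) - 27399/17629) = 1/(4225/((2*(-9))) - 27399/17629) = 1/(4225/(-18) - 27399*1/17629) = 1/(4225*(-1/18) - 27399/17629) = 1/(-4225/18 - 27399/17629) = 1/(-74975707/317322) = -317322/74975707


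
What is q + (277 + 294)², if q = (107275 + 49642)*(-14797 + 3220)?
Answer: -1816302068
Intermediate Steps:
q = -1816628109 (q = 156917*(-11577) = -1816628109)
q + (277 + 294)² = -1816628109 + (277 + 294)² = -1816628109 + 571² = -1816628109 + 326041 = -1816302068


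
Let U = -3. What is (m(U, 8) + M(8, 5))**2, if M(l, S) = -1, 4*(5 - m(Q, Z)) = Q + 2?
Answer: 289/16 ≈ 18.063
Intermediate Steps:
m(Q, Z) = 9/2 - Q/4 (m(Q, Z) = 5 - (Q + 2)/4 = 5 - (2 + Q)/4 = 5 + (-1/2 - Q/4) = 9/2 - Q/4)
(m(U, 8) + M(8, 5))**2 = ((9/2 - 1/4*(-3)) - 1)**2 = ((9/2 + 3/4) - 1)**2 = (21/4 - 1)**2 = (17/4)**2 = 289/16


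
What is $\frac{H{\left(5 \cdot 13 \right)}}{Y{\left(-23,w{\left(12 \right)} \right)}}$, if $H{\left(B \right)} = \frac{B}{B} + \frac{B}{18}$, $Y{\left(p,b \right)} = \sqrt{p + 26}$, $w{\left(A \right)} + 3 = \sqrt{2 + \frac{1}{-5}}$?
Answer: $\frac{83 \sqrt{3}}{54} \approx 2.6622$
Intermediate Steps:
$w{\left(A \right)} = -3 + \frac{3 \sqrt{5}}{5}$ ($w{\left(A \right)} = -3 + \sqrt{2 + \frac{1}{-5}} = -3 + \sqrt{2 - \frac{1}{5}} = -3 + \sqrt{\frac{9}{5}} = -3 + \frac{3 \sqrt{5}}{5}$)
$Y{\left(p,b \right)} = \sqrt{26 + p}$
$H{\left(B \right)} = 1 + \frac{B}{18}$ ($H{\left(B \right)} = 1 + B \frac{1}{18} = 1 + \frac{B}{18}$)
$\frac{H{\left(5 \cdot 13 \right)}}{Y{\left(-23,w{\left(12 \right)} \right)}} = \frac{1 + \frac{5 \cdot 13}{18}}{\sqrt{26 - 23}} = \frac{1 + \frac{1}{18} \cdot 65}{\sqrt{3}} = \left(1 + \frac{65}{18}\right) \frac{\sqrt{3}}{3} = \frac{83 \frac{\sqrt{3}}{3}}{18} = \frac{83 \sqrt{3}}{54}$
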